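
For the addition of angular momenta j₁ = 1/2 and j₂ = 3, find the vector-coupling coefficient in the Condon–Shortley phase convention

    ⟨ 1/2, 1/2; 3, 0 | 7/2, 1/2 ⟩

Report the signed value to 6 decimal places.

+0.755929  (= +√(4/7))

√[8·0!1!6!/8! · 1!0!3!3!4!3!] = √(5184/7)
  +(−1)^0/∏(0,0,0,3,1,3)! = 1/36  (running 1/36)
⟨..|..⟩ = √(5184/7)·(1/36) = +0.755929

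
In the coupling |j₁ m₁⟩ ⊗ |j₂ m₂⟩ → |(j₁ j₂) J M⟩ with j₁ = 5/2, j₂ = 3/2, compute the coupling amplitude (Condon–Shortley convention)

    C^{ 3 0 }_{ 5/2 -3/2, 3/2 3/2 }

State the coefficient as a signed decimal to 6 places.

j₁+j₂−J=1  J+j₁−j₂=4  J−j₁+j₂=2  j₁+j₂+J+1=8
(j₁±m₁, j₂±m₂, J±M) = (1,4,3,0,3,3)
P² = 216/5
sum k=1..1:
  [1] −1/12 = -1/12
S = -1/12
C² = P²·S² = 3/10 ; C = -0.547723

-0.547723  (= −√(3/10))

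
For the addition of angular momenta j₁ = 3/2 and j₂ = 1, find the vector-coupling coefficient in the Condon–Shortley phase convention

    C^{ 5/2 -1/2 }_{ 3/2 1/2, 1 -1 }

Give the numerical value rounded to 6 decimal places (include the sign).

√[6·0!3!2!/6! · 2!1!0!2!2!3!] = √(24/5)
  +(−1)^0/∏(0,0,1,0,2,2)! = 1/4  (running 1/4)
⟨..|..⟩ = √(24/5)·(1/4) = +0.547723

+√(3/10) ≈ +0.547723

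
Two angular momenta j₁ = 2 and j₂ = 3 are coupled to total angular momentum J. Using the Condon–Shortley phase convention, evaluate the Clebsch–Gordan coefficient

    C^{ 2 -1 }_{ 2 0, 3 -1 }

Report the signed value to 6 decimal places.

-0.377964

√[5·3!1!3!/8! · 2!2!2!4!1!3!] = √(36/7)
  +(−1)^1/∏(1,2,1,1,0,2)! = -1/4  (running -1/4)
  +(−1)^2/∏(2,1,0,0,1,3)! = 1/12  (running -1/6)
⟨..|..⟩ = √(36/7)·(-1/6) = -0.377964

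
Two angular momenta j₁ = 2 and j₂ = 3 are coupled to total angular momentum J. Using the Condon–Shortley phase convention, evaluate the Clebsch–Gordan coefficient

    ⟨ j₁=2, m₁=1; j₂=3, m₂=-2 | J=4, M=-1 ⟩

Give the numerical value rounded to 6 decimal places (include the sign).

+√(7/20) ≈ +0.591608

j₁+j₂−J=1  J+j₁−j₂=3  J−j₁+j₂=5  j₁+j₂+J+1=10
(j₁±m₁, j₂±m₂, J±M) = (3,1,1,5,3,5)
P² = 6480/7
sum k=0..1:
  [0] +1/48 = 1/48
  [1] −1/720 = -1/720
S = 7/360
C² = P²·S² = 7/20 ; C = +0.591608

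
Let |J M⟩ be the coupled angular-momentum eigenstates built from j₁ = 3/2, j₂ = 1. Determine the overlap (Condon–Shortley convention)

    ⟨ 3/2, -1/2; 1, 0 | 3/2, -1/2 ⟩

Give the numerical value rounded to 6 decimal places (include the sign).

−√(1/15) ≈ -0.258199

j₁+j₂−J=1  J+j₁−j₂=2  J−j₁+j₂=1  j₁+j₂+J+1=5
(j₁±m₁, j₂±m₂, J±M) = (1,2,1,1,1,2)
P² = 4/15
sum k=0..1:
  [0] +1/2 = 1/2
  [1] −1/1 = -1
S = -1/2
C² = P²·S² = 1/15 ; C = -0.258199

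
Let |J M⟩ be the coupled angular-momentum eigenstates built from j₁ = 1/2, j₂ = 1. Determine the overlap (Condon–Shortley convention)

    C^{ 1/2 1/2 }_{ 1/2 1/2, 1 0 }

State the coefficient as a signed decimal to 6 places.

+√(1/3) = +0.577350

triangle: 1!*0!*1!/3! = 1/6
(j±m)!: 1!*0!*1!*1!*1!*0! = 1
prefactor² = (2J+1)*Δ*N² = 1/3
  k=0: +1/(0!*1!*0!*1!*0!*0!) = 1
Σ = 1  ⇒  CG² = 1/3*1² = 1/3
CG = +√(1/3) = +0.577350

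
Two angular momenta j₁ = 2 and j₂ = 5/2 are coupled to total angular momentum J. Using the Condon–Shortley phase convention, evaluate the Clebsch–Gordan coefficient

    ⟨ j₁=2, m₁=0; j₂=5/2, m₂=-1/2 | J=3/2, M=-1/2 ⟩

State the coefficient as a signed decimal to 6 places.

j₁+j₂−J=3  J+j₁−j₂=1  J−j₁+j₂=2  j₁+j₂+J+1=7
(j₁±m₁, j₂±m₂, J±M) = (2,2,2,3,1,2)
P² = 32/35
sum k=1..2:
  [1] −1/2 = -1/2
  [2] +1/4 = 1/4
S = -1/4
C² = P²·S² = 2/35 ; C = -0.239046

-0.239046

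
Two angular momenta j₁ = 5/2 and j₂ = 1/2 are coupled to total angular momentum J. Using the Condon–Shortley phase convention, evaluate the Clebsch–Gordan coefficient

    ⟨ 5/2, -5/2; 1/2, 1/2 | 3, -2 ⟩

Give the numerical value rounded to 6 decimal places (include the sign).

+0.408248  (= +√(1/6))

j₁+j₂−J=0  J+j₁−j₂=5  J−j₁+j₂=1  j₁+j₂+J+1=7
(j₁±m₁, j₂±m₂, J±M) = (0,5,1,0,1,5)
P² = 2400
sum k=0..0:
  [0] +1/120 = 1/120
S = 1/120
C² = P²·S² = 1/6 ; C = +0.408248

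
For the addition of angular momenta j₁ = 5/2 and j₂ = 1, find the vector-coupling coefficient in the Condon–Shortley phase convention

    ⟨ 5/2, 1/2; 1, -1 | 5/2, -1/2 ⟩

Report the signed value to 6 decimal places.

+√(18/35) ≈ +0.717137

triangle: 1!·4!·1!/7! = 24/5040
(j±m)!: 3!·2!·0!·2!·2!·3! = 288
prefactor² = (2J+1)·Δ·N² = 288/35
  k=0: +1/(0!·1!·2!·0!·2!·1!) = 1/4
Σ = 1/4  ⇒  CG² = 288/35·1/4² = 18/35
CG = +√(18/35) = +0.717137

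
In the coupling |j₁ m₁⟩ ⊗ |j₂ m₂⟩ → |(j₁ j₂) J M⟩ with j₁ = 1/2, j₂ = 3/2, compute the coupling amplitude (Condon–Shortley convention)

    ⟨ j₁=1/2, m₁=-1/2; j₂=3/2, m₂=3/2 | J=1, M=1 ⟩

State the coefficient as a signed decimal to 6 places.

√[3·1!0!2!/4! · 0!1!3!0!2!0!] = √(3)
  +(−1)^1/∏(1,0,0,2,0,0)! = -1/2  (running -1/2)
⟨..|..⟩ = √(3)·(-1/2) = -0.866025

-0.866025  (= −√(3/4))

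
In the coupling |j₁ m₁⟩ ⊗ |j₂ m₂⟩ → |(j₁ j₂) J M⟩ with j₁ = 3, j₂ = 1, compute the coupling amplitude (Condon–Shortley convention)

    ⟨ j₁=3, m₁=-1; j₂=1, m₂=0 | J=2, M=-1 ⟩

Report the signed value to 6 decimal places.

√[5·2!4!0!/7! · 2!4!1!1!1!3!] = √(96/7)
  +(−1)^1/∏(1,1,3,0,1,0)! = -1/6  (running -1/6)
⟨..|..⟩ = √(96/7)·(-1/6) = -0.617213

−√(8/21) = -0.617213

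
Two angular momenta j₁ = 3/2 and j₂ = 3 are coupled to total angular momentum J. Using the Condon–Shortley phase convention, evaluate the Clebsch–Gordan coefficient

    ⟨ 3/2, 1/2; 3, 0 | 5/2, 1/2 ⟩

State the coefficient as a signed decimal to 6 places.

-0.414039  (= −√(6/35))

j₁+j₂−J=2  J+j₁−j₂=1  J−j₁+j₂=4  j₁+j₂+J+1=8
(j₁±m₁, j₂±m₂, J±M) = (2,1,3,3,3,2)
P² = 216/35
sum k=0..1:
  [0] +1/12 = 1/12
  [1] −1/4 = -1/4
S = -1/6
C² = P²·S² = 6/35 ; C = -0.414039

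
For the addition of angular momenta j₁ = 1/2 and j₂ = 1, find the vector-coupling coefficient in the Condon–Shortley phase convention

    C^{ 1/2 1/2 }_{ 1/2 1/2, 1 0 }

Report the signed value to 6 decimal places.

triangle: 1!×0!×1!/3! = 1/6
(j±m)!: 1!×0!×1!×1!×1!×0! = 1
prefactor² = (2J+1)×Δ×N² = 1/3
  k=0: +1/(0!×1!×0!×1!×0!×0!) = 1
Σ = 1  ⇒  CG² = 1/3×1² = 1/3
CG = +√(1/3) = +0.577350

+√(1/3) = +0.577350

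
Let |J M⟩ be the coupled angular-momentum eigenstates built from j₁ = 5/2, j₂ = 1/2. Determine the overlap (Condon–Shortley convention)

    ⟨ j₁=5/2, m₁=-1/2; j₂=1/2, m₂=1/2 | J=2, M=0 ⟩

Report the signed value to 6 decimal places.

−√(1/2) = -0.707107

√[5·1!4!0!/6! · 2!3!1!0!2!2!] = √(8)
  +(−1)^1/∏(1,0,2,0,2,0)! = -1/4  (running -1/4)
⟨..|..⟩ = √(8)·(-1/4) = -0.707107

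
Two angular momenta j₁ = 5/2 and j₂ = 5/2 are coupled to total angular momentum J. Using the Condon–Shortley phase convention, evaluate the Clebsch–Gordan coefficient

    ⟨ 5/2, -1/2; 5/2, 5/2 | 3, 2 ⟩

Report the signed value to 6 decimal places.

√[7·2!3!3!/9! · 2!3!5!0!5!1!] = √(240)
  +(−1)^2/∏(2,0,1,3,2,0)! = 1/24  (running 1/24)
⟨..|..⟩ = √(240)·(1/24) = +0.645497

+0.645497  (= +√(5/12))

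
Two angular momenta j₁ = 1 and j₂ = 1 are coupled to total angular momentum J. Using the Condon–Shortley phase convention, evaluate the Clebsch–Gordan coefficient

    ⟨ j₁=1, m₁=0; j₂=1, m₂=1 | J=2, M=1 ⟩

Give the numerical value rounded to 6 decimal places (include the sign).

+√(1/2) ≈ +0.707107

triangle: 0!*2!*2!/5! = 4/120
(j±m)!: 1!*1!*2!*0!*3!*1! = 12
prefactor² = (2J+1)*Δ*N² = 2
  k=0: +1/(0!*0!*1!*2!*1!*0!) = 1/2
Σ = 1/2  ⇒  CG² = 2*1/2² = 1/2
CG = +√(1/2) = +0.707107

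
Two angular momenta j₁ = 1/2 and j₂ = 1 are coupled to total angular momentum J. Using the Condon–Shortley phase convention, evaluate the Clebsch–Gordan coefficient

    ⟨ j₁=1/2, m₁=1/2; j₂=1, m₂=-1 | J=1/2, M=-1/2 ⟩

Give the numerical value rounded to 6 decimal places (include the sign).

+√(2/3) = +0.816497

triangle: 1!*0!*1!/3! = 1/6
(j±m)!: 1!*0!*0!*2!*0!*1! = 2
prefactor² = (2J+1)*Δ*N² = 2/3
  k=0: +1/(0!*1!*0!*0!*0!*1!) = 1
Σ = 1  ⇒  CG² = 2/3*1² = 2/3
CG = +√(2/3) = +0.816497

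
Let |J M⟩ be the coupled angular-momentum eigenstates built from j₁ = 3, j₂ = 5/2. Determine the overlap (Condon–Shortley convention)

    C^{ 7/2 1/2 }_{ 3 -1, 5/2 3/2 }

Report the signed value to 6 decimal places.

triangle: 2!*4!*3!/10! = 288/3628800
(j±m)!: 2!*4!*4!*1!*4!*3! = 165888
prefactor² = (2J+1)*Δ*N² = 18432/175
  k=1: −1/(1!*1!*3!*3!*1!*0!) = -1/36
  k=2: +1/(2!*0!*2!*2!*2!*1!) = 1/16
Σ = 5/144  ⇒  CG² = 18432/175*5/144² = 8/63
CG = +√(8/63) = +0.356348

+√(8/63) ≈ +0.356348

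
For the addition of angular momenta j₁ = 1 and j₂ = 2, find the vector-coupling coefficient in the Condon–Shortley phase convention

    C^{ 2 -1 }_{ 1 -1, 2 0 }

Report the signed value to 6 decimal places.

-0.707107

j₁+j₂−J=1  J+j₁−j₂=1  J−j₁+j₂=3  j₁+j₂+J+1=6
(j₁±m₁, j₂±m₂, J±M) = (0,2,2,2,1,3)
P² = 2
sum k=1..1:
  [1] −1/2 = -1/2
S = -1/2
C² = P²·S² = 1/2 ; C = -0.707107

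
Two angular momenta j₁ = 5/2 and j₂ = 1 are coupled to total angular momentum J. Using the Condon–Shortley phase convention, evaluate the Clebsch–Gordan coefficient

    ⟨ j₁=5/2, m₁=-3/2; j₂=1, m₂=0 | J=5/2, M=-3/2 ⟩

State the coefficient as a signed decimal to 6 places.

−√(9/35) ≈ -0.507093

√[6·1!4!1!/7! · 1!4!1!1!1!4!] = √(576/35)
  +(−1)^0/∏(0,1,4,1,0,0)! = 1/24  (running 1/24)
  +(−1)^1/∏(1,0,3,0,1,1)! = -1/6  (running -1/8)
⟨..|..⟩ = √(576/35)·(-1/8) = -0.507093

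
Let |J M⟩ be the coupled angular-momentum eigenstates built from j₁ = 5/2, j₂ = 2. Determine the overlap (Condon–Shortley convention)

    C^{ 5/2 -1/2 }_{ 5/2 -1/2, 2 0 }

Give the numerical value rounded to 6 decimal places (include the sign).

j₁+j₂−J=2  J+j₁−j₂=3  J−j₁+j₂=2  j₁+j₂+J+1=8
(j₁±m₁, j₂±m₂, J±M) = (2,3,2,2,2,3)
P² = 72/35
sum k=0..2:
  [0] +1/24 = 1/24
  [1] −1/2 = -1/2
  [2] +1/8 = 1/8
S = -1/3
C² = P²·S² = 8/35 ; C = -0.478091

-0.478091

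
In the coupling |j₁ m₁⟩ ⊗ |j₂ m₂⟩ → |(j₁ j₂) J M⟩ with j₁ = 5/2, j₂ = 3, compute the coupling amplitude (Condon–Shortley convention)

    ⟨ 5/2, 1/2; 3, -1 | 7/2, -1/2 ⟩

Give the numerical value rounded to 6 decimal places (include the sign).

-0.125988  (= −√(1/63))

√[8·2!3!4!/10! · 3!2!2!4!3!4!] = √(9216/175)
  +(−1)^0/∏(0,2,2,2,1,2)! = 1/16  (running 1/16)
  +(−1)^1/∏(1,1,1,1,2,3)! = -1/12  (running -1/48)
  +(−1)^2/∏(2,0,0,0,3,4)! = 1/288  (running -5/288)
⟨..|..⟩ = √(9216/175)·(-5/288) = -0.125988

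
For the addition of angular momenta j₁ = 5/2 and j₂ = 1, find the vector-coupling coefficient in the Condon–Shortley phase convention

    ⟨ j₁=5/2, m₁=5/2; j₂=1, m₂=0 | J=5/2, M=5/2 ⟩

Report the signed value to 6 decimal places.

triangle: 1!·4!·1!/7! = 24/5040
(j±m)!: 5!·0!·1!·1!·5!·0! = 14400
prefactor² = (2J+1)·Δ·N² = 2880/7
  k=0: +1/(0!·1!·0!·1!·4!·0!) = 1/24
Σ = 1/24  ⇒  CG² = 2880/7·1/24² = 5/7
CG = +√(5/7) = +0.845154

+√(5/7) ≈ +0.845154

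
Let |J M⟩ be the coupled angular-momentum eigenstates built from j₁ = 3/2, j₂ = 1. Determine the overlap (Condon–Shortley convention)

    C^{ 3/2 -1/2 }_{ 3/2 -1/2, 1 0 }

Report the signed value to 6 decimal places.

triangle: 1!·2!·1!/5! = 2/120
(j±m)!: 1!·2!·1!·1!·1!·2! = 4
prefactor² = (2J+1)·Δ·N² = 4/15
  k=0: +1/(0!·1!·2!·1!·0!·0!) = 1/2
  k=1: −1/(1!·0!·1!·0!·1!·1!) = -1
Σ = -1/2  ⇒  CG² = 4/15·(-1/2)² = 1/15
CG = −√(1/15) = -0.258199

-0.258199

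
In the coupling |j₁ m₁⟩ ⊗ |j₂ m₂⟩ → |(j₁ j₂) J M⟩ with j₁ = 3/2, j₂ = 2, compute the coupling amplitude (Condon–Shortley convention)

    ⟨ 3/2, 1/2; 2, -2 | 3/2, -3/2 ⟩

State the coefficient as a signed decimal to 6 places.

j₁+j₂−J=2  J+j₁−j₂=1  J−j₁+j₂=2  j₁+j₂+J+1=6
(j₁±m₁, j₂±m₂, J±M) = (2,1,0,4,0,3)
P² = 32/5
sum k=0..0:
  [0] +1/4 = 1/4
S = 1/4
C² = P²·S² = 2/5 ; C = +0.632456

+√(2/5) = +0.632456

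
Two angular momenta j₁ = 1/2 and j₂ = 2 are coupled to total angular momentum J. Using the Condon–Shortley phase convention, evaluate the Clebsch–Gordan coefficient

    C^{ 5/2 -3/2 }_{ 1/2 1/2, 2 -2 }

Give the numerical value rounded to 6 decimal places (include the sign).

√[6·0!1!4!/6! · 1!0!0!4!1!4!] = √(576/5)
  +(−1)^0/∏(0,0,0,0,1,4)! = 1/24  (running 1/24)
⟨..|..⟩ = √(576/5)·(1/24) = +0.447214

+0.447214  (= +√(1/5))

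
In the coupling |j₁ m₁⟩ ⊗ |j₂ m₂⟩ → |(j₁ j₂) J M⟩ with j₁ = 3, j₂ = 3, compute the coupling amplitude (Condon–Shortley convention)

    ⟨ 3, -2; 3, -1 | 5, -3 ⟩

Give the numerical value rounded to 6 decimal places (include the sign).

√[11·1!5!5!/12! · 1!5!2!4!2!8!] = √(153600)
  +(−1)^0/∏(0,1,5,2,0,3)! = 1/1440  (running 1/1440)
  +(−1)^1/∏(1,0,4,1,1,4)! = -1/576  (running -1/960)
⟨..|..⟩ = √(153600)·(-1/960) = -0.408248

−√(1/6) = -0.408248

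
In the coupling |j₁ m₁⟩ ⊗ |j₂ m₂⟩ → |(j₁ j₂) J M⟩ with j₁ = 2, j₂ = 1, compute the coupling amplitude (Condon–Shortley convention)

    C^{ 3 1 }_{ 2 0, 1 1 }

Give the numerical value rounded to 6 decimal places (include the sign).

+√(2/5) ≈ +0.632456

j₁+j₂−J=0  J+j₁−j₂=4  J−j₁+j₂=2  j₁+j₂+J+1=7
(j₁±m₁, j₂±m₂, J±M) = (2,2,2,0,4,2)
P² = 128/5
sum k=0..0:
  [0] +1/8 = 1/8
S = 1/8
C² = P²·S² = 2/5 ; C = +0.632456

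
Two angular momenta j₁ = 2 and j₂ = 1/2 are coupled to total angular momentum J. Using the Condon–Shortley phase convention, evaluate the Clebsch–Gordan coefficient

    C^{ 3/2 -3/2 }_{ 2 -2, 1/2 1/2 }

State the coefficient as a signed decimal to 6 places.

−√(4/5) = -0.894427

√[4·1!3!0!/5! · 0!4!1!0!0!3!] = √(144/5)
  +(−1)^1/∏(1,0,3,0,0,0)! = -1/6  (running -1/6)
⟨..|..⟩ = √(144/5)·(-1/6) = -0.894427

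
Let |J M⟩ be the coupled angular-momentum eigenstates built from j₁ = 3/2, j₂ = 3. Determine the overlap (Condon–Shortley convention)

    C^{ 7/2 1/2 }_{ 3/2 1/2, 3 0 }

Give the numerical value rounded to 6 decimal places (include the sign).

√[8·1!2!5!/9! · 2!1!3!3!4!3!] = √(384/7)
  +(−1)^0/∏(0,1,1,3,1,2)! = 1/12  (running 1/12)
  +(−1)^1/∏(1,0,0,2,2,3)! = -1/24  (running 1/24)
⟨..|..⟩ = √(384/7)·(1/24) = +0.308607

+√(2/21) = +0.308607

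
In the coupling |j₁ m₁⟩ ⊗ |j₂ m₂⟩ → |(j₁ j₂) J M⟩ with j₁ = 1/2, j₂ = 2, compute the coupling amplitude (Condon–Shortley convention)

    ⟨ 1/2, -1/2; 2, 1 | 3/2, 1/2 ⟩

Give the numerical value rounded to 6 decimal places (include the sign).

triangle: 1!*0!*3!/5! = 6/120
(j±m)!: 0!*1!*3!*1!*2!*1! = 12
prefactor² = (2J+1)*Δ*N² = 12/5
  k=1: −1/(1!*0!*0!*2!*0!*1!) = -1/2
Σ = -1/2  ⇒  CG² = 12/5*(-1/2)² = 3/5
CG = −√(3/5) = -0.774597

-0.774597  (= −√(3/5))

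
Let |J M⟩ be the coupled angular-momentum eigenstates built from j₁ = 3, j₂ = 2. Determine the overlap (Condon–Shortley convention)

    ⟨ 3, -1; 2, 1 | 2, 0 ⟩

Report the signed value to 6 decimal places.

+√(1/7) = +0.377964

triangle: 3!*3!*1!/8! = 36/40320
(j±m)!: 2!*4!*3!*1!*2!*2! = 1152
prefactor² = (2J+1)*Δ*N² = 36/7
  k=2: +1/(2!*1!*2!*1!*1!*0!) = 1/4
  k=3: −1/(3!*0!*1!*0!*2!*1!) = -1/12
Σ = 1/6  ⇒  CG² = 36/7*1/6² = 1/7
CG = +√(1/7) = +0.377964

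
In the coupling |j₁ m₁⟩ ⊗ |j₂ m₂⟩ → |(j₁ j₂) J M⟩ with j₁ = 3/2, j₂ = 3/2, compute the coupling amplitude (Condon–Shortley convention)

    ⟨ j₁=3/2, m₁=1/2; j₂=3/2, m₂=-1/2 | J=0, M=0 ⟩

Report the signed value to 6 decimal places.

-0.500000

j₁+j₂−J=3  J+j₁−j₂=0  J−j₁+j₂=0  j₁+j₂+J+1=4
(j₁±m₁, j₂±m₂, J±M) = (2,1,1,2,0,0)
P² = 1
sum k=1..1:
  [1] −1/2 = -1/2
S = -1/2
C² = P²·S² = 1/4 ; C = -0.500000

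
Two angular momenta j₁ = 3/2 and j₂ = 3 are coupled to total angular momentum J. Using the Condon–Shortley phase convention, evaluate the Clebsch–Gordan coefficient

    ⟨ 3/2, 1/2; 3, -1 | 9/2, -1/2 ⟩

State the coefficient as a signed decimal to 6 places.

+0.597614  (= +√(5/14))

j₁+j₂−J=0  J+j₁−j₂=3  J−j₁+j₂=6  j₁+j₂+J+1=10
(j₁±m₁, j₂±m₂, J±M) = (2,1,2,4,4,5)
P² = 23040/7
sum k=0..0:
  [0] +1/96 = 1/96
S = 1/96
C² = P²·S² = 5/14 ; C = +0.597614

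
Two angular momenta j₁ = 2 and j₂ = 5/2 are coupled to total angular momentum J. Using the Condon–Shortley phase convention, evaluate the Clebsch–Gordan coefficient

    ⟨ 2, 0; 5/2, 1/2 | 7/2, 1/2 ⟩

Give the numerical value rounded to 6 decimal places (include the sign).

√[8·1!3!4!/9! · 2!2!3!2!4!3!] = √(768/35)
  +(−1)^0/∏(0,1,2,3,1,1)! = 1/12  (running 1/12)
  +(−1)^1/∏(1,0,1,2,2,2)! = -1/8  (running -1/24)
⟨..|..⟩ = √(768/35)·(-1/24) = -0.195180

-0.195180  (= −√(4/105))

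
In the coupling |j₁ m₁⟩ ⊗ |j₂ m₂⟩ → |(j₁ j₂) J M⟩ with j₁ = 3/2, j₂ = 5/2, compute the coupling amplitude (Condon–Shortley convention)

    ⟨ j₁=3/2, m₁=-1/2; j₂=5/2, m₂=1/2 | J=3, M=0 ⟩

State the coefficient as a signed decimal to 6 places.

-0.447214

triangle: 1!*2!*4!/8! = 48/40320
(j±m)!: 1!*2!*3!*2!*3!*3! = 864
prefactor² = (2J+1)*Δ*N² = 36/5
  k=0: +1/(0!*1!*2!*3!*0!*1!) = 1/12
  k=1: −1/(1!*0!*1!*2!*1!*2!) = -1/4
Σ = -1/6  ⇒  CG² = 36/5*(-1/6)² = 1/5
CG = −√(1/5) = -0.447214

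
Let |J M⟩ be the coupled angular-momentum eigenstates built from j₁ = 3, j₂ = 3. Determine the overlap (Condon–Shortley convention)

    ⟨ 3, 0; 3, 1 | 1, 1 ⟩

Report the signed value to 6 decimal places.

-0.462910

j₁+j₂−J=5  J+j₁−j₂=1  J−j₁+j₂=1  j₁+j₂+J+1=8
(j₁±m₁, j₂±m₂, J±M) = (3,3,4,2,2,0)
P² = 216/7
sum k=3..3:
  [3] −1/12 = -1/12
S = -1/12
C² = P²·S² = 3/14 ; C = -0.462910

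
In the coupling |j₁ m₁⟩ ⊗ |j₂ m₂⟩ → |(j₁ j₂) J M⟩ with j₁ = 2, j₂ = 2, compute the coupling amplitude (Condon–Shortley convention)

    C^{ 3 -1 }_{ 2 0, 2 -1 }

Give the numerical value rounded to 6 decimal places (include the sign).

+0.447214

triangle: 1!×3!×3!/8! = 36/40320
(j±m)!: 2!×2!×1!×3!×2!×4! = 1152
prefactor² = (2J+1)×Δ×N² = 36/5
  k=0: +1/(0!×1!×2!×1!×1!×2!) = 1/4
  k=1: −1/(1!×0!×1!×0!×2!×3!) = -1/12
Σ = 1/6  ⇒  CG² = 36/5×1/6² = 1/5
CG = +√(1/5) = +0.447214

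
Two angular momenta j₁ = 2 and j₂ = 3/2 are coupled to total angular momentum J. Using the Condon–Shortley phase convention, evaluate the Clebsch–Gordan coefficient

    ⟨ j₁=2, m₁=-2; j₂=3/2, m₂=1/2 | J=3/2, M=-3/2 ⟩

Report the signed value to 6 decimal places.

+√(2/5) ≈ +0.632456

√[4·2!2!1!/6! · 0!4!2!1!0!3!] = √(32/5)
  +(−1)^2/∏(2,0,2,0,0,1)! = 1/4  (running 1/4)
⟨..|..⟩ = √(32/5)·(1/4) = +0.632456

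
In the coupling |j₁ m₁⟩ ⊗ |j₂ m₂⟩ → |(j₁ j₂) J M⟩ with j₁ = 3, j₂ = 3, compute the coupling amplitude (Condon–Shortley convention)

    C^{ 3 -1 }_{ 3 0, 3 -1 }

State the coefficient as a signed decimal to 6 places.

-0.408248  (= −√(1/6))

triangle: 3!*3!*3!/10! = 216/3628800
(j±m)!: 3!*3!*2!*4!*2!*4! = 82944
prefactor² = (2J+1)*Δ*N² = 864/25
  k=0: +1/(0!*3!*3!*2!*0!*1!) = 1/72
  k=1: −1/(1!*2!*2!*1!*1!*2!) = -1/8
  k=2: +1/(2!*1!*1!*0!*2!*3!) = 1/24
Σ = -5/72  ⇒  CG² = 864/25*(-5/72)² = 1/6
CG = −√(1/6) = -0.408248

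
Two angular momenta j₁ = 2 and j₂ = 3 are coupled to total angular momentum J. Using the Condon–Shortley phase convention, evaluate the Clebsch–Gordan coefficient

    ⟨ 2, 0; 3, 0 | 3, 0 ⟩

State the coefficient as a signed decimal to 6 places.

−√(4/15) = -0.516398

√[7·2!2!4!/9! · 2!2!3!3!3!3!] = √(48/5)
  +(−1)^0/∏(0,2,2,3,0,1)! = 1/24  (running 1/24)
  +(−1)^1/∏(1,1,1,2,1,2)! = -1/4  (running -5/24)
  +(−1)^2/∏(2,0,0,1,2,3)! = 1/24  (running -1/6)
⟨..|..⟩ = √(48/5)·(-1/6) = -0.516398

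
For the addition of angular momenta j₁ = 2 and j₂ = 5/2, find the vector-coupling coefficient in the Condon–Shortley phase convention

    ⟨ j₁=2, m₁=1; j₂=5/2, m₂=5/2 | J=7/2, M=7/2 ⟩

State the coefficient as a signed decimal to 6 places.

triangle: 1!×3!×4!/9! = 144/362880
(j±m)!: 3!×1!×5!×0!×7!×0! = 3628800
prefactor² = (2J+1)×Δ×N² = 11520
  k=1: −1/(1!×0!×0!×4!×3!×0!) = -1/144
Σ = -1/144  ⇒  CG² = 11520×(-1/144)² = 5/9
CG = −√(5/9) = -0.745356

−√(5/9) ≈ -0.745356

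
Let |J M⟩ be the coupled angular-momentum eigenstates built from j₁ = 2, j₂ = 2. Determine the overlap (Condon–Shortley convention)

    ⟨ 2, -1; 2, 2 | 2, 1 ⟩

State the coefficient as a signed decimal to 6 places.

√[5·2!2!2!/7! · 1!3!4!0!3!1!] = √(48/7)
  +(−1)^2/∏(2,0,1,2,1,0)! = 1/4  (running 1/4)
⟨..|..⟩ = √(48/7)·(1/4) = +0.654654

+0.654654  (= +√(3/7))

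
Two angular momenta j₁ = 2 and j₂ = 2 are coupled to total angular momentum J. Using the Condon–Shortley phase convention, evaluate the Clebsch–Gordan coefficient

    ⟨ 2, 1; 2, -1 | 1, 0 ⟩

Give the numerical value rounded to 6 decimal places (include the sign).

−√(1/10) ≈ -0.316228

triangle: 3!·1!·1!/6! = 6/720
(j±m)!: 3!·1!·1!·3!·1!·1! = 36
prefactor² = (2J+1)·Δ·N² = 9/10
  k=0: +1/(0!·3!·1!·1!·0!·0!) = 1/6
  k=1: −1/(1!·2!·0!·0!·1!·1!) = -1/2
Σ = -1/3  ⇒  CG² = 9/10·(-1/3)² = 1/10
CG = −√(1/10) = -0.316228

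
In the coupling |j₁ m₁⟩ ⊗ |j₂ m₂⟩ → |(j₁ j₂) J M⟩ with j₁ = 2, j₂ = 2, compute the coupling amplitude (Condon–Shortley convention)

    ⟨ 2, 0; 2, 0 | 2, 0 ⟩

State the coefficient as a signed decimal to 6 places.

j₁+j₂−J=2  J+j₁−j₂=2  J−j₁+j₂=2  j₁+j₂+J+1=7
(j₁±m₁, j₂±m₂, J±M) = (2,2,2,2,2,2)
P² = 32/63
sum k=0..2:
  [0] +1/8 = 1/8
  [1] −1/1 = -1
  [2] +1/8 = 1/8
S = -3/4
C² = P²·S² = 2/7 ; C = -0.534522

−√(2/7) ≈ -0.534522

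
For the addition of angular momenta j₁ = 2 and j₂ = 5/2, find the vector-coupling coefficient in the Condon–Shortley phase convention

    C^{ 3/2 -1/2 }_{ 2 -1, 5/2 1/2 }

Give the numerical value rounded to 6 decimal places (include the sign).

j₁+j₂−J=3  J+j₁−j₂=1  J−j₁+j₂=2  j₁+j₂+J+1=7
(j₁±m₁, j₂±m₂, J±M) = (1,3,3,2,1,2)
P² = 48/35
sum k=2..3:
  [2] +1/2 = 1/2
  [3] −1/12 = -1/12
S = 5/12
C² = P²·S² = 5/21 ; C = +0.487950

+√(5/21) = +0.487950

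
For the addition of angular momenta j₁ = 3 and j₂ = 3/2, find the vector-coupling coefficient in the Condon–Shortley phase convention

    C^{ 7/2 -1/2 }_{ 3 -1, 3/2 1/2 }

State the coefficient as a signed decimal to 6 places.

−√(2/7) ≈ -0.534522

j₁+j₂−J=1  J+j₁−j₂=5  J−j₁+j₂=2  j₁+j₂+J+1=9
(j₁±m₁, j₂±m₂, J±M) = (2,4,2,1,3,4)
P² = 512/7
sum k=0..1:
  [0] +1/48 = 1/48
  [1] −1/12 = -1/12
S = -1/16
C² = P²·S² = 2/7 ; C = -0.534522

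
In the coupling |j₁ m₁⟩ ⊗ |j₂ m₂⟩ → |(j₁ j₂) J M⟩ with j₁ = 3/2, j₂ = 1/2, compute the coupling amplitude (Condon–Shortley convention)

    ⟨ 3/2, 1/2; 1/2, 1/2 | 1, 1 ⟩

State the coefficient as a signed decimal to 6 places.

√[3·1!2!0!/4! · 2!1!1!0!2!0!] = √(1)
  +(−1)^1/∏(1,0,0,0,2,0)! = -1/2  (running -1/2)
⟨..|..⟩ = √(1)·(-1/2) = -0.500000

−√(1/4) ≈ -0.500000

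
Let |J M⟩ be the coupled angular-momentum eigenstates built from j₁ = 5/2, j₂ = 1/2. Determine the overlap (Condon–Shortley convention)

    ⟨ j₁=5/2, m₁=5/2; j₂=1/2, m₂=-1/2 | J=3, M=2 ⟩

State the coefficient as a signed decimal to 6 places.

+0.408248  (= +√(1/6))

triangle: 0!*5!*1!/7! = 120/5040
(j±m)!: 5!*0!*0!*1!*5!*1! = 14400
prefactor² = (2J+1)*Δ*N² = 2400
  k=0: +1/(0!*0!*0!*0!*5!*1!) = 1/120
Σ = 1/120  ⇒  CG² = 2400*1/120² = 1/6
CG = +√(1/6) = +0.408248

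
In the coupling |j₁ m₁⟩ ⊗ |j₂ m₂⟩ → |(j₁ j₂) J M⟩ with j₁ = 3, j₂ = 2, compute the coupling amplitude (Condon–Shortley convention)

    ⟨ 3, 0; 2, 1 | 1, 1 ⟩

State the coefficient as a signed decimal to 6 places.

√[3·4!2!0!/7! · 3!3!3!1!2!0!] = √(432/35)
  +(−1)^3/∏(3,1,0,0,2,0)! = -1/12  (running -1/12)
⟨..|..⟩ = √(432/35)·(-1/12) = -0.292770

−√(3/35) ≈ -0.292770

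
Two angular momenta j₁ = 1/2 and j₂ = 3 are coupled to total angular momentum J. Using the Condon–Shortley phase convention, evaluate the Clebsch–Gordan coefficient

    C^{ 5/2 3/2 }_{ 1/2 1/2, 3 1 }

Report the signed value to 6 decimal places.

√[6·1!0!5!/7! · 1!0!4!2!4!1!] = √(1152/7)
  +(−1)^0/∏(0,1,0,4,0,1)! = 1/24  (running 1/24)
⟨..|..⟩ = √(1152/7)·(1/24) = +0.534522

+0.534522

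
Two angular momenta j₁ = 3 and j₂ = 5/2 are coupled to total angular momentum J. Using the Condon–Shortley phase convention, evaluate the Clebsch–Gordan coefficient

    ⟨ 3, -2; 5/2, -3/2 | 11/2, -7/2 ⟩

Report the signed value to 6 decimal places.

√[12·0!6!5!/12! · 1!5!1!4!2!9!] = √(49766400/11)
  +(−1)^0/∏(0,0,5,1,1,4)! = 1/2880  (running 1/2880)
⟨..|..⟩ = √(49766400/11)·(1/2880) = +0.738549

+√(6/11) ≈ +0.738549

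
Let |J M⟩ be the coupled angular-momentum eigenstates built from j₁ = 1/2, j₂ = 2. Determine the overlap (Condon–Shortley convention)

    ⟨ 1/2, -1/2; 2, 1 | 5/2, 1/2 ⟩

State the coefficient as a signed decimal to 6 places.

+√(2/5) = +0.632456

j₁+j₂−J=0  J+j₁−j₂=1  J−j₁+j₂=4  j₁+j₂+J+1=6
(j₁±m₁, j₂±m₂, J±M) = (0,1,3,1,3,2)
P² = 72/5
sum k=0..0:
  [0] +1/6 = 1/6
S = 1/6
C² = P²·S² = 2/5 ; C = +0.632456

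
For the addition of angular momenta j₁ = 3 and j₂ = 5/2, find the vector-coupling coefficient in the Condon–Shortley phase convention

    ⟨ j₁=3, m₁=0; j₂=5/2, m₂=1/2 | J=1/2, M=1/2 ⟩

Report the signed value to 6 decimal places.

−√(1/7) ≈ -0.377964

j₁+j₂−J=5  J+j₁−j₂=1  J−j₁+j₂=0  j₁+j₂+J+1=7
(j₁±m₁, j₂±m₂, J±M) = (3,3,3,2,1,0)
P² = 144/7
sum k=3..3:
  [3] −1/12 = -1/12
S = -1/12
C² = P²·S² = 1/7 ; C = -0.377964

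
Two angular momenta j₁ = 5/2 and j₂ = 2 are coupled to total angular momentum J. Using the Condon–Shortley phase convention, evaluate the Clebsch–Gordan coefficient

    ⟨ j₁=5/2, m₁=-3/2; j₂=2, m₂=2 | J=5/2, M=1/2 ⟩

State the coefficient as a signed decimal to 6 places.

triangle: 2!*3!*2!/8! = 24/40320
(j±m)!: 1!*4!*4!*0!*3!*2! = 6912
prefactor² = (2J+1)*Δ*N² = 864/35
  k=2: +1/(2!*0!*2!*2!*1!*0!) = 1/8
Σ = 1/8  ⇒  CG² = 864/35*1/8² = 27/70
CG = +√(27/70) = +0.621059

+√(27/70) = +0.621059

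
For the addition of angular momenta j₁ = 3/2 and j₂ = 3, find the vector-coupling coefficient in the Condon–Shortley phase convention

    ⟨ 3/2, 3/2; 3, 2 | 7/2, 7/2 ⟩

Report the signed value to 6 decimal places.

+0.577350  (= +√(1/3))

triangle: 1!·2!·5!/9! = 240/362880
(j±m)!: 3!·0!·5!·1!·7!·0! = 3628800
prefactor² = (2J+1)·Δ·N² = 19200
  k=0: +1/(0!·1!·0!·5!·2!·0!) = 1/240
Σ = 1/240  ⇒  CG² = 19200·1/240² = 1/3
CG = +√(1/3) = +0.577350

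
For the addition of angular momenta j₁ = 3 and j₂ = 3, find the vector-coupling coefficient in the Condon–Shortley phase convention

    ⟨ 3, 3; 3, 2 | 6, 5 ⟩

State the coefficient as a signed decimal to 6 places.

√[13·0!6!6!/13! · 6!0!5!1!11!1!] = √(3732480000)
  +(−1)^0/∏(0,0,0,5,6,1)! = 1/86400  (running 1/86400)
⟨..|..⟩ = √(3732480000)·(1/86400) = +0.707107

+0.707107  (= +√(1/2))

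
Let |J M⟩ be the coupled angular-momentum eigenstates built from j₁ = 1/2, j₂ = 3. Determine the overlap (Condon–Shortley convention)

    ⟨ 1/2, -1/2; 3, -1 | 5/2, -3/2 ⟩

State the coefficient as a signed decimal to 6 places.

−√(2/7) = -0.534522

√[6·1!0!5!/7! · 0!1!2!4!1!4!] = √(1152/7)
  +(−1)^1/∏(1,0,0,1,0,4)! = -1/24  (running -1/24)
⟨..|..⟩ = √(1152/7)·(-1/24) = -0.534522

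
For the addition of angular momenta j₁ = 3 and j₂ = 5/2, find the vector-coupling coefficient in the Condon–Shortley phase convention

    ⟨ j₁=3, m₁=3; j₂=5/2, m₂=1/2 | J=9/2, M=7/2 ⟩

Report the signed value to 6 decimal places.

triangle: 1!×5!×4!/11! = 2880/39916800
(j±m)!: 6!×0!×3!×2!×8!×1! = 348364800
prefactor² = (2J+1)×Δ×N² = 2764800/11
  k=0: +1/(0!×1!×0!×3!×5!×1!) = 1/720
Σ = 1/720  ⇒  CG² = 2764800/11×1/720² = 16/33
CG = +√(16/33) = +0.696311

+√(16/33) ≈ +0.696311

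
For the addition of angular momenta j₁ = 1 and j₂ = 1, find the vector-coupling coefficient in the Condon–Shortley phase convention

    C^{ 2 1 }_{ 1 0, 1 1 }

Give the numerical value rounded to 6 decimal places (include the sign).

√[5·0!2!2!/5! · 1!1!2!0!3!1!] = √(2)
  +(−1)^0/∏(0,0,1,2,1,0)! = 1/2  (running 1/2)
⟨..|..⟩ = √(2)·(1/2) = +0.707107

+0.707107  (= +√(1/2))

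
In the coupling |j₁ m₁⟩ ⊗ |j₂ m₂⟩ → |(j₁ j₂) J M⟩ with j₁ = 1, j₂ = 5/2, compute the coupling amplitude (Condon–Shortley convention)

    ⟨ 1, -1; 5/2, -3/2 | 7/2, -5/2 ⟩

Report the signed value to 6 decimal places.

√[8·0!2!5!/8! · 0!2!1!4!1!6!] = √(11520/7)
  +(−1)^0/∏(0,0,2,1,0,4)! = 1/48  (running 1/48)
⟨..|..⟩ = √(11520/7)·(1/48) = +0.845154

+√(5/7) = +0.845154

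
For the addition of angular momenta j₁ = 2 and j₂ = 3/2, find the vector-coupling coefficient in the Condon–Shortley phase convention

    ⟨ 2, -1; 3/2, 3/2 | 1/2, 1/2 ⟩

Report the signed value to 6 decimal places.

−√(1/10) ≈ -0.316228

triangle: 3!×1!×0!/5! = 6/120
(j±m)!: 1!×3!×3!×0!×1!×0! = 36
prefactor² = (2J+1)×Δ×N² = 18/5
  k=3: −1/(3!×0!×0!×0!×1!×0!) = -1/6
Σ = -1/6  ⇒  CG² = 18/5×(-1/6)² = 1/10
CG = −√(1/10) = -0.316228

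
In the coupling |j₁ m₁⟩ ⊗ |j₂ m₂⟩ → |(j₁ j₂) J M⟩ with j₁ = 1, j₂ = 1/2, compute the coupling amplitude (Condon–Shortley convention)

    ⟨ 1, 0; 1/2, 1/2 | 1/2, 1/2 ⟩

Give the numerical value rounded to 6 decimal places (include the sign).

j₁+j₂−J=1  J+j₁−j₂=1  J−j₁+j₂=0  j₁+j₂+J+1=3
(j₁±m₁, j₂±m₂, J±M) = (1,1,1,0,1,0)
P² = 1/3
sum k=1..1:
  [1] −1/1 = -1
S = -1
C² = P²·S² = 1/3 ; C = -0.577350

-0.577350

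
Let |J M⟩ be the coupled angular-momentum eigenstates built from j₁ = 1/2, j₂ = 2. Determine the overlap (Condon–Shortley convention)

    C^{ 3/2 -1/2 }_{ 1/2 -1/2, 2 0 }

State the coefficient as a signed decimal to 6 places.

-0.632456  (= −√(2/5))

triangle: 1!*0!*3!/5! = 6/120
(j±m)!: 0!*1!*2!*2!*1!*2! = 8
prefactor² = (2J+1)*Δ*N² = 8/5
  k=1: −1/(1!*0!*0!*1!*0!*2!) = -1/2
Σ = -1/2  ⇒  CG² = 8/5*(-1/2)² = 2/5
CG = −√(2/5) = -0.632456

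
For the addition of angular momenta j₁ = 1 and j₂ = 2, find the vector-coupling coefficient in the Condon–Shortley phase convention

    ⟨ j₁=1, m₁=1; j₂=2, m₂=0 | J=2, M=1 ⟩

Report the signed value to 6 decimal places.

+0.707107

j₁+j₂−J=1  J+j₁−j₂=1  J−j₁+j₂=3  j₁+j₂+J+1=6
(j₁±m₁, j₂±m₂, J±M) = (2,0,2,2,3,1)
P² = 2
sum k=0..0:
  [0] +1/2 = 1/2
S = 1/2
C² = P²·S² = 1/2 ; C = +0.707107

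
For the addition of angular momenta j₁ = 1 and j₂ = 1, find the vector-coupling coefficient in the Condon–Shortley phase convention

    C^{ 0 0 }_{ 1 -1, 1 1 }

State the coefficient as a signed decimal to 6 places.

+0.577350  (= +√(1/3))

triangle: 2!×0!×0!/3! = 2/6
(j±m)!: 0!×2!×2!×0!×0!×0! = 4
prefactor² = (2J+1)×Δ×N² = 4/3
  k=2: +1/(2!×0!×0!×0!×0!×0!) = 1/2
Σ = 1/2  ⇒  CG² = 4/3×1/2² = 1/3
CG = +√(1/3) = +0.577350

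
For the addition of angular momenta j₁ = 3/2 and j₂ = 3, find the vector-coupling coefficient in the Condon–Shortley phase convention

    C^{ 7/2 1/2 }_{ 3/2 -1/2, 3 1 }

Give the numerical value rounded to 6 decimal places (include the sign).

j₁+j₂−J=1  J+j₁−j₂=2  J−j₁+j₂=5  j₁+j₂+J+1=9
(j₁±m₁, j₂±m₂, J±M) = (1,2,4,2,4,3)
P² = 512/7
sum k=0..1:
  [0] +1/48 = 1/48
  [1] −1/12 = -1/12
S = -1/16
C² = P²·S² = 2/7 ; C = -0.534522

−√(2/7) ≈ -0.534522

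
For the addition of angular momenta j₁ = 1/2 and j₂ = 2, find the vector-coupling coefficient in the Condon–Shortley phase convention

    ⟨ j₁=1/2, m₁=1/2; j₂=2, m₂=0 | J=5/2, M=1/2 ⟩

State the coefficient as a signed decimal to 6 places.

+0.774597

triangle: 0!*1!*4!/6! = 24/720
(j±m)!: 1!*0!*2!*2!*3!*2! = 48
prefactor² = (2J+1)*Δ*N² = 48/5
  k=0: +1/(0!*0!*0!*2!*1!*2!) = 1/4
Σ = 1/4  ⇒  CG² = 48/5*1/4² = 3/5
CG = +√(3/5) = +0.774597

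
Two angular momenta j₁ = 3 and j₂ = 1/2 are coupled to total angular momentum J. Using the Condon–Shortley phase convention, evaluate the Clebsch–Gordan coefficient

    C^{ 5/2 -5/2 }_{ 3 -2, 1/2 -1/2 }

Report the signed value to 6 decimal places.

+0.377964

√[6·1!5!0!/7! · 1!5!0!1!0!5!] = √(14400/7)
  +(−1)^0/∏(0,1,5,0,0,0)! = 1/120  (running 1/120)
⟨..|..⟩ = √(14400/7)·(1/120) = +0.377964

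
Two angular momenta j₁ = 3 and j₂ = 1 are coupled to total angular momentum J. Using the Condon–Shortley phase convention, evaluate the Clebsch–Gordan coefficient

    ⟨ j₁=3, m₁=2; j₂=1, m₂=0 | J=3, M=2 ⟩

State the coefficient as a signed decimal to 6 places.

j₁+j₂−J=1  J+j₁−j₂=5  J−j₁+j₂=1  j₁+j₂+J+1=8
(j₁±m₁, j₂±m₂, J±M) = (5,1,1,1,5,1)
P² = 300
sum k=0..1:
  [0] +1/24 = 1/24
  [1] −1/120 = -1/120
S = 1/30
C² = P²·S² = 1/3 ; C = +0.577350

+0.577350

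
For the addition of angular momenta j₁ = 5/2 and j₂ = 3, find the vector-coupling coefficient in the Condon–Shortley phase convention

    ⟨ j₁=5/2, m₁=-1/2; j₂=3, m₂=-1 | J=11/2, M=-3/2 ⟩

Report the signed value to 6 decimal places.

j₁+j₂−J=0  J+j₁−j₂=5  J−j₁+j₂=6  j₁+j₂+J+1=12
(j₁±m₁, j₂±m₂, J±M) = (2,3,2,4,4,7)
P² = 1658880/11
sum k=0..0:
  [0] +1/576 = 1/576
S = 1/576
C² = P²·S² = 5/11 ; C = +0.674200

+√(5/11) ≈ +0.674200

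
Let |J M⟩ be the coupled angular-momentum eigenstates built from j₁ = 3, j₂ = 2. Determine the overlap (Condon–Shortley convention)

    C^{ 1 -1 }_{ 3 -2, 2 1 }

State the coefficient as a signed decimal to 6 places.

−√(2/7) = -0.534522

j₁+j₂−J=4  J+j₁−j₂=2  J−j₁+j₂=0  j₁+j₂+J+1=7
(j₁±m₁, j₂±m₂, J±M) = (1,5,3,1,0,2)
P² = 288/7
sum k=3..3:
  [3] −1/12 = -1/12
S = -1/12
C² = P²·S² = 2/7 ; C = -0.534522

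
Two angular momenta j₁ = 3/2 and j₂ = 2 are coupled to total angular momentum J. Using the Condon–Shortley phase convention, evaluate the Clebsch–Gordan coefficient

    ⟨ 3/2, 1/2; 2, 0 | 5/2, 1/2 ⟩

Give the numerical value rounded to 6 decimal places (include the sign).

j₁+j₂−J=1  J+j₁−j₂=2  J−j₁+j₂=3  j₁+j₂+J+1=7
(j₁±m₁, j₂±m₂, J±M) = (2,1,2,2,3,2)
P² = 48/35
sum k=0..1:
  [0] +1/2 = 1/2
  [1] −1/4 = -1/4
S = 1/4
C² = P²·S² = 3/35 ; C = +0.292770

+0.292770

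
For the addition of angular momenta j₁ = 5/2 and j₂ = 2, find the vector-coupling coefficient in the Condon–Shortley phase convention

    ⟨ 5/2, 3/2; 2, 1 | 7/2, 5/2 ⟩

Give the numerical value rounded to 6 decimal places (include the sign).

+√(1/63) ≈ +0.125988

j₁+j₂−J=1  J+j₁−j₂=4  J−j₁+j₂=3  j₁+j₂+J+1=9
(j₁±m₁, j₂±m₂, J±M) = (4,1,3,1,6,1)
P² = 2304/7
sum k=0..1:
  [0] +1/36 = 1/36
  [1] −1/48 = -1/48
S = 1/144
C² = P²·S² = 1/63 ; C = +0.125988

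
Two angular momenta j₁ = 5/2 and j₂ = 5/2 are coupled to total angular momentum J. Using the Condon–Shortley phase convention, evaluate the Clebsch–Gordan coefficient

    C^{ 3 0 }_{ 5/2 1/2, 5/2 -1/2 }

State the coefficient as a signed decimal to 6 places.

j₁+j₂−J=2  J+j₁−j₂=3  J−j₁+j₂=3  j₁+j₂+J+1=9
(j₁±m₁, j₂±m₂, J±M) = (3,2,2,3,3,3)
P² = 36/5
sum k=0..2:
  [0] +1/8 = 1/8
  [1] −1/4 = -1/4
  [2] +1/72 = 1/72
S = -1/9
C² = P²·S² = 4/45 ; C = -0.298142

-0.298142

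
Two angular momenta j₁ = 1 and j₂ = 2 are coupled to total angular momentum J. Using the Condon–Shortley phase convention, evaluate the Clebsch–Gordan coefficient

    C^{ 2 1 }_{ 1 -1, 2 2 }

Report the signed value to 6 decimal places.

j₁+j₂−J=1  J+j₁−j₂=1  J−j₁+j₂=3  j₁+j₂+J+1=6
(j₁±m₁, j₂±m₂, J±M) = (0,2,4,0,3,1)
P² = 12
sum k=1..1:
  [1] −1/6 = -1/6
S = -1/6
C² = P²·S² = 1/3 ; C = -0.577350

-0.577350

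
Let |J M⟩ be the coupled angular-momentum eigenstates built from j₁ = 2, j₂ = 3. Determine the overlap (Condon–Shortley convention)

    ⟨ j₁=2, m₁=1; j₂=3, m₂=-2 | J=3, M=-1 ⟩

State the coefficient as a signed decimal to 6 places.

√[7·2!2!4!/9! · 3!1!1!5!2!4!] = √(64)
  +(−1)^0/∏(0,2,1,1,1,3)! = 1/12  (running 1/12)
  +(−1)^1/∏(1,1,0,0,2,4)! = -1/48  (running 1/16)
⟨..|..⟩ = √(64)·(1/16) = +0.500000

+√(1/4) = +0.500000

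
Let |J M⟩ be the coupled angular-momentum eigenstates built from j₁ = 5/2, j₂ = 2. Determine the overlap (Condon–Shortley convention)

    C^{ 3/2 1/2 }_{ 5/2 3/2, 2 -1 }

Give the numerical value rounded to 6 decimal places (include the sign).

triangle: 3!·2!·1!/7! = 12/5040
(j±m)!: 4!·1!·1!·3!·2!·1! = 288
prefactor² = (2J+1)·Δ·N² = 96/35
  k=0: +1/(0!·3!·1!·1!·1!·0!) = 1/6
  k=1: −1/(1!·2!·0!·0!·2!·1!) = -1/4
Σ = -1/12  ⇒  CG² = 96/35·(-1/12)² = 2/105
CG = −√(2/105) = -0.138013

-0.138013  (= −√(2/105))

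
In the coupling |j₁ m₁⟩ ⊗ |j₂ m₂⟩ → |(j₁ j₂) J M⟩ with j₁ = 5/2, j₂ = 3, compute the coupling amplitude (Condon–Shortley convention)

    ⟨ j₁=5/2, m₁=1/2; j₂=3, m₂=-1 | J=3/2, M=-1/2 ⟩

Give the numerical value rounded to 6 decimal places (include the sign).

−√(1/105) ≈ -0.097590

√[4·4!1!2!/8! · 3!2!2!4!1!2!] = √(192/35)
  +(−1)^1/∏(1,3,1,1,0,1)! = -1/6  (running -1/6)
  +(−1)^2/∏(2,2,0,0,1,2)! = 1/8  (running -1/24)
⟨..|..⟩ = √(192/35)·(-1/24) = -0.097590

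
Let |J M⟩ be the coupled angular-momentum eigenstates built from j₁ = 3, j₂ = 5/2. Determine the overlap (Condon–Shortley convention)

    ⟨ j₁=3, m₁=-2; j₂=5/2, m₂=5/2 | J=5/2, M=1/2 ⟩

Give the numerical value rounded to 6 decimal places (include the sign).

-0.597614

triangle: 3!×3!×2!/9! = 72/362880
(j±m)!: 1!×5!×5!×0!×3!×2! = 172800
prefactor² = (2J+1)×Δ×N² = 1440/7
  k=3: −1/(3!×0!×2!×2!×1!×0!) = -1/24
Σ = -1/24  ⇒  CG² = 1440/7×(-1/24)² = 5/14
CG = −√(5/14) = -0.597614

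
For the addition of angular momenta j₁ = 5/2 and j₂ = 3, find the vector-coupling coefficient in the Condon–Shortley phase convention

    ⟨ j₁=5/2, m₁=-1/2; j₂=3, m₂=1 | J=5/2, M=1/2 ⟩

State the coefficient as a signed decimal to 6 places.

√[6·3!2!3!/9! · 2!3!4!2!3!2!] = √(288/35)
  +(−1)^1/∏(1,2,2,3,0,0)! = -1/24  (running -1/24)
  +(−1)^2/∏(2,1,1,2,1,1)! = 1/4  (running 5/24)
  +(−1)^3/∏(3,0,0,1,2,2)! = -1/24  (running 1/6)
⟨..|..⟩ = √(288/35)·(1/6) = +0.478091

+√(8/35) ≈ +0.478091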